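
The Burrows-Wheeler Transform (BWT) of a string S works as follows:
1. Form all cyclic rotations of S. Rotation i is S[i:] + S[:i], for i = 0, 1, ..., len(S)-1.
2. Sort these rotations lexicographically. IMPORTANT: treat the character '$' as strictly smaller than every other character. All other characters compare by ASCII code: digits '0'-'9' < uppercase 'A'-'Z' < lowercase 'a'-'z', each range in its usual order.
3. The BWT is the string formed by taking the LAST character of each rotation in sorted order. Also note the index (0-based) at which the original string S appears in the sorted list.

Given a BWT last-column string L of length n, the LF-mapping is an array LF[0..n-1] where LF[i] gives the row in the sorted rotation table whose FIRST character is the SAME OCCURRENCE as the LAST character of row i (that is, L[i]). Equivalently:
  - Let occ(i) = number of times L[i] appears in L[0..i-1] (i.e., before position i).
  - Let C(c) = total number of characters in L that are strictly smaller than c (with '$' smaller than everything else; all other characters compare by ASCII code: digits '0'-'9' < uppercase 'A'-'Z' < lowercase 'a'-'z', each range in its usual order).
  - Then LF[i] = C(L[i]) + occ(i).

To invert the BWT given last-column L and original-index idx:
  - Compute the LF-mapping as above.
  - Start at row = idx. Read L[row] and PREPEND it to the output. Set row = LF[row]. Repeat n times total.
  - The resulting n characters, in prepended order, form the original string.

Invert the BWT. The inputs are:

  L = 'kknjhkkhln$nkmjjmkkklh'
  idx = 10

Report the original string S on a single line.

LF mapping: 7 8 19 4 1 9 10 2 15 20 0 21 11 17 5 6 18 12 13 14 16 3
Walk LF starting at row 10, prepending L[row]:
  step 1: row=10, L[10]='$', prepend. Next row=LF[10]=0
  step 2: row=0, L[0]='k', prepend. Next row=LF[0]=7
  step 3: row=7, L[7]='h', prepend. Next row=LF[7]=2
  step 4: row=2, L[2]='n', prepend. Next row=LF[2]=19
  step 5: row=19, L[19]='k', prepend. Next row=LF[19]=14
  step 6: row=14, L[14]='j', prepend. Next row=LF[14]=5
  step 7: row=5, L[5]='k', prepend. Next row=LF[5]=9
  step 8: row=9, L[9]='n', prepend. Next row=LF[9]=20
  step 9: row=20, L[20]='l', prepend. Next row=LF[20]=16
  step 10: row=16, L[16]='m', prepend. Next row=LF[16]=18
  step 11: row=18, L[18]='k', prepend. Next row=LF[18]=13
  step 12: row=13, L[13]='m', prepend. Next row=LF[13]=17
  step 13: row=17, L[17]='k', prepend. Next row=LF[17]=12
  step 14: row=12, L[12]='k', prepend. Next row=LF[12]=11
  step 15: row=11, L[11]='n', prepend. Next row=LF[11]=21
  step 16: row=21, L[21]='h', prepend. Next row=LF[21]=3
  step 17: row=3, L[3]='j', prepend. Next row=LF[3]=4
  step 18: row=4, L[4]='h', prepend. Next row=LF[4]=1
  step 19: row=1, L[1]='k', prepend. Next row=LF[1]=8
  step 20: row=8, L[8]='l', prepend. Next row=LF[8]=15
  step 21: row=15, L[15]='j', prepend. Next row=LF[15]=6
  step 22: row=6, L[6]='k', prepend. Next row=LF[6]=10
Reversed output: kjlkhjhnkkmkmlnkjknhk$

Answer: kjlkhjhnkkmkmlnkjknhk$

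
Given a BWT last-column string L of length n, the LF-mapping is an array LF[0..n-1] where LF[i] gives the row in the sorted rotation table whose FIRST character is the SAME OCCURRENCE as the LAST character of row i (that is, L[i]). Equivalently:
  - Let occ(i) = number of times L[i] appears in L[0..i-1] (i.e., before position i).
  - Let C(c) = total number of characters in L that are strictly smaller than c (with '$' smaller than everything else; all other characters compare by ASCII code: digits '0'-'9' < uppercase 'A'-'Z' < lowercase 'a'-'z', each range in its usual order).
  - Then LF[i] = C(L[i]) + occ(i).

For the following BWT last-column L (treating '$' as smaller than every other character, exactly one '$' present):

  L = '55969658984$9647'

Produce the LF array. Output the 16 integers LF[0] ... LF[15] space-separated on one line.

Char counts: '$':1, '4':2, '5':3, '6':3, '7':1, '8':2, '9':4
C (first-col start): C('$')=0, C('4')=1, C('5')=3, C('6')=6, C('7')=9, C('8')=10, C('9')=12
L[0]='5': occ=0, LF[0]=C('5')+0=3+0=3
L[1]='5': occ=1, LF[1]=C('5')+1=3+1=4
L[2]='9': occ=0, LF[2]=C('9')+0=12+0=12
L[3]='6': occ=0, LF[3]=C('6')+0=6+0=6
L[4]='9': occ=1, LF[4]=C('9')+1=12+1=13
L[5]='6': occ=1, LF[5]=C('6')+1=6+1=7
L[6]='5': occ=2, LF[6]=C('5')+2=3+2=5
L[7]='8': occ=0, LF[7]=C('8')+0=10+0=10
L[8]='9': occ=2, LF[8]=C('9')+2=12+2=14
L[9]='8': occ=1, LF[9]=C('8')+1=10+1=11
L[10]='4': occ=0, LF[10]=C('4')+0=1+0=1
L[11]='$': occ=0, LF[11]=C('$')+0=0+0=0
L[12]='9': occ=3, LF[12]=C('9')+3=12+3=15
L[13]='6': occ=2, LF[13]=C('6')+2=6+2=8
L[14]='4': occ=1, LF[14]=C('4')+1=1+1=2
L[15]='7': occ=0, LF[15]=C('7')+0=9+0=9

Answer: 3 4 12 6 13 7 5 10 14 11 1 0 15 8 2 9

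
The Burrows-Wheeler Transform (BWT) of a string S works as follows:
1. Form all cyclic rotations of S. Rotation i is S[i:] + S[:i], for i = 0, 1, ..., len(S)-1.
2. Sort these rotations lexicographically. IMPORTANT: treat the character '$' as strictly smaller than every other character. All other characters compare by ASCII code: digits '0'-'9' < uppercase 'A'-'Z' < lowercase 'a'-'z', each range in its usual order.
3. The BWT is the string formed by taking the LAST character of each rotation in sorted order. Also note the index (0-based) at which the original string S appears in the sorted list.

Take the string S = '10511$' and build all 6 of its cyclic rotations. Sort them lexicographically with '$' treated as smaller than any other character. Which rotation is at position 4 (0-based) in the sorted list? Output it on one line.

Answer: 11$105

Derivation:
All 6 rotations (rotation i = S[i:]+S[:i]):
  rot[0] = 10511$
  rot[1] = 0511$1
  rot[2] = 511$10
  rot[3] = 11$105
  rot[4] = 1$1051
  rot[5] = $10511
Sorted (with $ < everything):
  sorted[0] = $10511
  sorted[1] = 0511$1
  sorted[2] = 1$1051
  sorted[3] = 10511$
  sorted[4] = 11$105
  sorted[5] = 511$10
sorted[4] = 11$105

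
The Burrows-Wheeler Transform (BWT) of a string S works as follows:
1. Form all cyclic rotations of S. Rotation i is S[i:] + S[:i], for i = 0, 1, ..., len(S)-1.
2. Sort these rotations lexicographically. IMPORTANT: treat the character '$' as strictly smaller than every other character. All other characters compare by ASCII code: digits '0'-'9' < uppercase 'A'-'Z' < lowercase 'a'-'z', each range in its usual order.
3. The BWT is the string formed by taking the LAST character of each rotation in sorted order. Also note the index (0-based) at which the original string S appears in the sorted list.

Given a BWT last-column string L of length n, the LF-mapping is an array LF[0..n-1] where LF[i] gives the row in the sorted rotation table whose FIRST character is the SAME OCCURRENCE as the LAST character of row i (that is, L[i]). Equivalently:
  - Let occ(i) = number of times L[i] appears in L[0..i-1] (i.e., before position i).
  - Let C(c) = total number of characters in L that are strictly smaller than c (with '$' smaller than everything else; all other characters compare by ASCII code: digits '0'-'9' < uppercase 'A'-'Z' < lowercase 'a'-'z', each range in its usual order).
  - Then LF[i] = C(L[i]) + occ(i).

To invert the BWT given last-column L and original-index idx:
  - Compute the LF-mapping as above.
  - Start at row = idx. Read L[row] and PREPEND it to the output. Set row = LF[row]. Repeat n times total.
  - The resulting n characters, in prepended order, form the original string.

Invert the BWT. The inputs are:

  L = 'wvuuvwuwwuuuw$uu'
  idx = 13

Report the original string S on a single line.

LF mapping: 11 9 1 2 10 12 3 13 14 4 5 6 15 0 7 8
Walk LF starting at row 13, prepending L[row]:
  step 1: row=13, L[13]='$', prepend. Next row=LF[13]=0
  step 2: row=0, L[0]='w', prepend. Next row=LF[0]=11
  step 3: row=11, L[11]='u', prepend. Next row=LF[11]=6
  step 4: row=6, L[6]='u', prepend. Next row=LF[6]=3
  step 5: row=3, L[3]='u', prepend. Next row=LF[3]=2
  step 6: row=2, L[2]='u', prepend. Next row=LF[2]=1
  step 7: row=1, L[1]='v', prepend. Next row=LF[1]=9
  step 8: row=9, L[9]='u', prepend. Next row=LF[9]=4
  step 9: row=4, L[4]='v', prepend. Next row=LF[4]=10
  step 10: row=10, L[10]='u', prepend. Next row=LF[10]=5
  step 11: row=5, L[5]='w', prepend. Next row=LF[5]=12
  step 12: row=12, L[12]='w', prepend. Next row=LF[12]=15
  step 13: row=15, L[15]='u', prepend. Next row=LF[15]=8
  step 14: row=8, L[8]='w', prepend. Next row=LF[8]=14
  step 15: row=14, L[14]='u', prepend. Next row=LF[14]=7
  step 16: row=7, L[7]='w', prepend. Next row=LF[7]=13
Reversed output: wuwuwwuvuvuuuuw$

Answer: wuwuwwuvuvuuuuw$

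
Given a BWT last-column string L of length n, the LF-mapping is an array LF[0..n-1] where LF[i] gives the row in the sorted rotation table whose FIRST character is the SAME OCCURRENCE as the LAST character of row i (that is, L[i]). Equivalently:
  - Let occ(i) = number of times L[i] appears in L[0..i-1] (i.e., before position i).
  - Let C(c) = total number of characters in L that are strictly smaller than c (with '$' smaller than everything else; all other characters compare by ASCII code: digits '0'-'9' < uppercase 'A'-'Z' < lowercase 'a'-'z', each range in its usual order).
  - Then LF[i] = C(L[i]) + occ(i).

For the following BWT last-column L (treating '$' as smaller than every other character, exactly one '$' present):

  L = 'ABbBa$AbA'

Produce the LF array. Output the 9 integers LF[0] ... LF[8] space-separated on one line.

Answer: 1 4 7 5 6 0 2 8 3

Derivation:
Char counts: '$':1, 'A':3, 'B':2, 'a':1, 'b':2
C (first-col start): C('$')=0, C('A')=1, C('B')=4, C('a')=6, C('b')=7
L[0]='A': occ=0, LF[0]=C('A')+0=1+0=1
L[1]='B': occ=0, LF[1]=C('B')+0=4+0=4
L[2]='b': occ=0, LF[2]=C('b')+0=7+0=7
L[3]='B': occ=1, LF[3]=C('B')+1=4+1=5
L[4]='a': occ=0, LF[4]=C('a')+0=6+0=6
L[5]='$': occ=0, LF[5]=C('$')+0=0+0=0
L[6]='A': occ=1, LF[6]=C('A')+1=1+1=2
L[7]='b': occ=1, LF[7]=C('b')+1=7+1=8
L[8]='A': occ=2, LF[8]=C('A')+2=1+2=3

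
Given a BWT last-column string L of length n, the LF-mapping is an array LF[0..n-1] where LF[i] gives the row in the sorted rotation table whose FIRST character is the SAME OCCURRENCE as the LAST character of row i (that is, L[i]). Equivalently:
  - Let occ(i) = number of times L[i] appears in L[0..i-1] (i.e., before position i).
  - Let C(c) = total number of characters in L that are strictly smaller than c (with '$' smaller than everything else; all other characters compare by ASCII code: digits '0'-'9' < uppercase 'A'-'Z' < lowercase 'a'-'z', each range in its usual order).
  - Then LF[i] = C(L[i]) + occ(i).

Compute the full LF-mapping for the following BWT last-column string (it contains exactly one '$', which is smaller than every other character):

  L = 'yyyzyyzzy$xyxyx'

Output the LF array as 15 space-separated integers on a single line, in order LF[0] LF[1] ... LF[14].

Answer: 4 5 6 12 7 8 13 14 9 0 1 10 2 11 3

Derivation:
Char counts: '$':1, 'x':3, 'y':8, 'z':3
C (first-col start): C('$')=0, C('x')=1, C('y')=4, C('z')=12
L[0]='y': occ=0, LF[0]=C('y')+0=4+0=4
L[1]='y': occ=1, LF[1]=C('y')+1=4+1=5
L[2]='y': occ=2, LF[2]=C('y')+2=4+2=6
L[3]='z': occ=0, LF[3]=C('z')+0=12+0=12
L[4]='y': occ=3, LF[4]=C('y')+3=4+3=7
L[5]='y': occ=4, LF[5]=C('y')+4=4+4=8
L[6]='z': occ=1, LF[6]=C('z')+1=12+1=13
L[7]='z': occ=2, LF[7]=C('z')+2=12+2=14
L[8]='y': occ=5, LF[8]=C('y')+5=4+5=9
L[9]='$': occ=0, LF[9]=C('$')+0=0+0=0
L[10]='x': occ=0, LF[10]=C('x')+0=1+0=1
L[11]='y': occ=6, LF[11]=C('y')+6=4+6=10
L[12]='x': occ=1, LF[12]=C('x')+1=1+1=2
L[13]='y': occ=7, LF[13]=C('y')+7=4+7=11
L[14]='x': occ=2, LF[14]=C('x')+2=1+2=3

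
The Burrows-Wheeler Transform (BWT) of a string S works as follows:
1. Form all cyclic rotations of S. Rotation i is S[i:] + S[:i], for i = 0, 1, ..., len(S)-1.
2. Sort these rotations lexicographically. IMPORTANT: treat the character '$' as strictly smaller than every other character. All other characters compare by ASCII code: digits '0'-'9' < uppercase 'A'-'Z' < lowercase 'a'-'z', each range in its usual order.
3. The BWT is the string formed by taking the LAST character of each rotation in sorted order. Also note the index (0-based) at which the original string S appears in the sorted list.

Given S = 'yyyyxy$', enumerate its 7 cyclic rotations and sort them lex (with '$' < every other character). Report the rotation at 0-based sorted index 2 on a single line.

All 7 rotations (rotation i = S[i:]+S[:i]):
  rot[0] = yyyyxy$
  rot[1] = yyyxy$y
  rot[2] = yyxy$yy
  rot[3] = yxy$yyy
  rot[4] = xy$yyyy
  rot[5] = y$yyyyx
  rot[6] = $yyyyxy
Sorted (with $ < everything):
  sorted[0] = $yyyyxy
  sorted[1] = xy$yyyy
  sorted[2] = y$yyyyx
  sorted[3] = yxy$yyy
  sorted[4] = yyxy$yy
  sorted[5] = yyyxy$y
  sorted[6] = yyyyxy$
sorted[2] = y$yyyyx

Answer: y$yyyyx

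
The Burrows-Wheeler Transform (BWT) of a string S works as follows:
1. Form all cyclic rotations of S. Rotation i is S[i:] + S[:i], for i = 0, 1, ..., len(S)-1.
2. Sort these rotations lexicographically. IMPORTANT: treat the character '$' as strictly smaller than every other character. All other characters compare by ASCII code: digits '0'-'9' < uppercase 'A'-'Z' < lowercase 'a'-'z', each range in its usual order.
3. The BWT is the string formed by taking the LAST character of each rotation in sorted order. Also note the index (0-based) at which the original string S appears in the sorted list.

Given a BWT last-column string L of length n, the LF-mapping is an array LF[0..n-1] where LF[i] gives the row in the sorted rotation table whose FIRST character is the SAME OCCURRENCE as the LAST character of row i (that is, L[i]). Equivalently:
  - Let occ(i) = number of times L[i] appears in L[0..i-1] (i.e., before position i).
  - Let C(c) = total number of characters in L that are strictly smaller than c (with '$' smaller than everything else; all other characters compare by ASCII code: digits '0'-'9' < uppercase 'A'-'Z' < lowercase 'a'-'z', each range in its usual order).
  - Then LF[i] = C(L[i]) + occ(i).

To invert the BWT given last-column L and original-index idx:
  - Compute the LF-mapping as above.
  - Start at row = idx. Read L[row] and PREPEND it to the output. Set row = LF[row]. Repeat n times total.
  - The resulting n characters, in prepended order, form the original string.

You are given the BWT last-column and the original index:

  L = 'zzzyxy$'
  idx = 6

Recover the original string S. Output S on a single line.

LF mapping: 4 5 6 2 1 3 0
Walk LF starting at row 6, prepending L[row]:
  step 1: row=6, L[6]='$', prepend. Next row=LF[6]=0
  step 2: row=0, L[0]='z', prepend. Next row=LF[0]=4
  step 3: row=4, L[4]='x', prepend. Next row=LF[4]=1
  step 4: row=1, L[1]='z', prepend. Next row=LF[1]=5
  step 5: row=5, L[5]='y', prepend. Next row=LF[5]=3
  step 6: row=3, L[3]='y', prepend. Next row=LF[3]=2
  step 7: row=2, L[2]='z', prepend. Next row=LF[2]=6
Reversed output: zyyzxz$

Answer: zyyzxz$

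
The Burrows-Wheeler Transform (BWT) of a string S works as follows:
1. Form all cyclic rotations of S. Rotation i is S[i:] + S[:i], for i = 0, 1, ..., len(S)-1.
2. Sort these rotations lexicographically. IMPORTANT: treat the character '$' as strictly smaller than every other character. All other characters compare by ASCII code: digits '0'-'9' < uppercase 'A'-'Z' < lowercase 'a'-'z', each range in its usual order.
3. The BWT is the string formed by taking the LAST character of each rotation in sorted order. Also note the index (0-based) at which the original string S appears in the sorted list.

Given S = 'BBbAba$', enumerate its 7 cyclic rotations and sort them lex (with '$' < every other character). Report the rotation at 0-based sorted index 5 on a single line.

Answer: bAba$BB

Derivation:
All 7 rotations (rotation i = S[i:]+S[:i]):
  rot[0] = BBbAba$
  rot[1] = BbAba$B
  rot[2] = bAba$BB
  rot[3] = Aba$BBb
  rot[4] = ba$BBbA
  rot[5] = a$BBbAb
  rot[6] = $BBbAba
Sorted (with $ < everything):
  sorted[0] = $BBbAba
  sorted[1] = Aba$BBb
  sorted[2] = BBbAba$
  sorted[3] = BbAba$B
  sorted[4] = a$BBbAb
  sorted[5] = bAba$BB
  sorted[6] = ba$BBbA
sorted[5] = bAba$BB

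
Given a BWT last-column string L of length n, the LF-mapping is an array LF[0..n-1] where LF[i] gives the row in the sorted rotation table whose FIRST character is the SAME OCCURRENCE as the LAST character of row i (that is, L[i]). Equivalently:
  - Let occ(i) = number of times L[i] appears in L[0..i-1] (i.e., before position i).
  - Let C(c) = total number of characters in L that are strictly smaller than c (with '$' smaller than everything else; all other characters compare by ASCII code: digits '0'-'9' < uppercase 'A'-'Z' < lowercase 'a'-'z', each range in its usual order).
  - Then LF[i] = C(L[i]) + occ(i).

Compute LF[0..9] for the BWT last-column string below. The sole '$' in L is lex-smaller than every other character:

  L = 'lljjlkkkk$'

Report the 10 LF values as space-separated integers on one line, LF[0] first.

Answer: 7 8 1 2 9 3 4 5 6 0

Derivation:
Char counts: '$':1, 'j':2, 'k':4, 'l':3
C (first-col start): C('$')=0, C('j')=1, C('k')=3, C('l')=7
L[0]='l': occ=0, LF[0]=C('l')+0=7+0=7
L[1]='l': occ=1, LF[1]=C('l')+1=7+1=8
L[2]='j': occ=0, LF[2]=C('j')+0=1+0=1
L[3]='j': occ=1, LF[3]=C('j')+1=1+1=2
L[4]='l': occ=2, LF[4]=C('l')+2=7+2=9
L[5]='k': occ=0, LF[5]=C('k')+0=3+0=3
L[6]='k': occ=1, LF[6]=C('k')+1=3+1=4
L[7]='k': occ=2, LF[7]=C('k')+2=3+2=5
L[8]='k': occ=3, LF[8]=C('k')+3=3+3=6
L[9]='$': occ=0, LF[9]=C('$')+0=0+0=0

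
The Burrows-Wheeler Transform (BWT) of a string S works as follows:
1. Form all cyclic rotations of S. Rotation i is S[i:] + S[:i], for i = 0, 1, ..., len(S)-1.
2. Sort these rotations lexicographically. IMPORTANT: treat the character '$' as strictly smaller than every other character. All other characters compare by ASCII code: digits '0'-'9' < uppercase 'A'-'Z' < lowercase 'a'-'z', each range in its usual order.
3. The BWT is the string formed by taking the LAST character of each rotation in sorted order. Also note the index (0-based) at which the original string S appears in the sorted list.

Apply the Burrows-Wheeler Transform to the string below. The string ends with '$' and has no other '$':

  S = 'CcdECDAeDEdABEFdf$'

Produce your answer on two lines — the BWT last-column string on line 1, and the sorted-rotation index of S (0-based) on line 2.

Answer: fdDAE$CedBDECEcFAd
5

Derivation:
All 18 rotations (rotation i = S[i:]+S[:i]):
  rot[0] = CcdECDAeDEdABEFdf$
  rot[1] = cdECDAeDEdABEFdf$C
  rot[2] = dECDAeDEdABEFdf$Cc
  rot[3] = ECDAeDEdABEFdf$Ccd
  rot[4] = CDAeDEdABEFdf$CcdE
  rot[5] = DAeDEdABEFdf$CcdEC
  rot[6] = AeDEdABEFdf$CcdECD
  rot[7] = eDEdABEFdf$CcdECDA
  rot[8] = DEdABEFdf$CcdECDAe
  rot[9] = EdABEFdf$CcdECDAeD
  rot[10] = dABEFdf$CcdECDAeDE
  rot[11] = ABEFdf$CcdECDAeDEd
  rot[12] = BEFdf$CcdECDAeDEdA
  rot[13] = EFdf$CcdECDAeDEdAB
  rot[14] = Fdf$CcdECDAeDEdABE
  rot[15] = df$CcdECDAeDEdABEF
  rot[16] = f$CcdECDAeDEdABEFd
  rot[17] = $CcdECDAeDEdABEFdf
Sorted (with $ < everything):
  sorted[0] = $CcdECDAeDEdABEFdf  (last char: 'f')
  sorted[1] = ABEFdf$CcdECDAeDEd  (last char: 'd')
  sorted[2] = AeDEdABEFdf$CcdECD  (last char: 'D')
  sorted[3] = BEFdf$CcdECDAeDEdA  (last char: 'A')
  sorted[4] = CDAeDEdABEFdf$CcdE  (last char: 'E')
  sorted[5] = CcdECDAeDEdABEFdf$  (last char: '$')
  sorted[6] = DAeDEdABEFdf$CcdEC  (last char: 'C')
  sorted[7] = DEdABEFdf$CcdECDAe  (last char: 'e')
  sorted[8] = ECDAeDEdABEFdf$Ccd  (last char: 'd')
  sorted[9] = EFdf$CcdECDAeDEdAB  (last char: 'B')
  sorted[10] = EdABEFdf$CcdECDAeD  (last char: 'D')
  sorted[11] = Fdf$CcdECDAeDEdABE  (last char: 'E')
  sorted[12] = cdECDAeDEdABEFdf$C  (last char: 'C')
  sorted[13] = dABEFdf$CcdECDAeDE  (last char: 'E')
  sorted[14] = dECDAeDEdABEFdf$Cc  (last char: 'c')
  sorted[15] = df$CcdECDAeDEdABEF  (last char: 'F')
  sorted[16] = eDEdABEFdf$CcdECDA  (last char: 'A')
  sorted[17] = f$CcdECDAeDEdABEFd  (last char: 'd')
Last column: fdDAE$CedBDECEcFAd
Original string S is at sorted index 5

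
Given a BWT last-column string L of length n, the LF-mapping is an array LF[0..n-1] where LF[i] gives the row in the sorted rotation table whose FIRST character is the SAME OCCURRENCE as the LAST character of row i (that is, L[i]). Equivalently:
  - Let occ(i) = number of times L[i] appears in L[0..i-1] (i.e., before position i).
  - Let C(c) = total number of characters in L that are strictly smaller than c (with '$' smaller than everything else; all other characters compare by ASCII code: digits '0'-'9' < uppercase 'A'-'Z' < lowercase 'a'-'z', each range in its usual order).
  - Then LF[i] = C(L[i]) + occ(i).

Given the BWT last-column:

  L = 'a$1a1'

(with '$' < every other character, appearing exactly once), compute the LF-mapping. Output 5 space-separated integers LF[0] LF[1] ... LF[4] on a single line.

Answer: 3 0 1 4 2

Derivation:
Char counts: '$':1, '1':2, 'a':2
C (first-col start): C('$')=0, C('1')=1, C('a')=3
L[0]='a': occ=0, LF[0]=C('a')+0=3+0=3
L[1]='$': occ=0, LF[1]=C('$')+0=0+0=0
L[2]='1': occ=0, LF[2]=C('1')+0=1+0=1
L[3]='a': occ=1, LF[3]=C('a')+1=3+1=4
L[4]='1': occ=1, LF[4]=C('1')+1=1+1=2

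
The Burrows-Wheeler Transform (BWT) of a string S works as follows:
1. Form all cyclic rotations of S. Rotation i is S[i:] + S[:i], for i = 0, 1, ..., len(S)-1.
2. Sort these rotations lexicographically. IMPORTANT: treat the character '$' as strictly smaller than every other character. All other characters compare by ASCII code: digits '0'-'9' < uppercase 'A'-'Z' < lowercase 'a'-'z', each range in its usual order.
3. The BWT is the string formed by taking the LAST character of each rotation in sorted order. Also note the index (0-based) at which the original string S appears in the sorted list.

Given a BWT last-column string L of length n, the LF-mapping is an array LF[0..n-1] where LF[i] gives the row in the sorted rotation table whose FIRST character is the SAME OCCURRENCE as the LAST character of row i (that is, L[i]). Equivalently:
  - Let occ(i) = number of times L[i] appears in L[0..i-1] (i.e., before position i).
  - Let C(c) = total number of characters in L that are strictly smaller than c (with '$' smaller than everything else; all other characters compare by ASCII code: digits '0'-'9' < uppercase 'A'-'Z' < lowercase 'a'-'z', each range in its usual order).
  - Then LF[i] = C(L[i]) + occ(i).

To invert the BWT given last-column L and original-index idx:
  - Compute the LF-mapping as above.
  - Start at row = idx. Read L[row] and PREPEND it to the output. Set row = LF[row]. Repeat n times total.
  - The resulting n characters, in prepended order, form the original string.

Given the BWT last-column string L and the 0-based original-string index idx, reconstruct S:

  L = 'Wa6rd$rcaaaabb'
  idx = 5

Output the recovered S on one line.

LF mapping: 2 3 1 12 11 0 13 10 4 5 6 7 8 9
Walk LF starting at row 5, prepending L[row]:
  step 1: row=5, L[5]='$', prepend. Next row=LF[5]=0
  step 2: row=0, L[0]='W', prepend. Next row=LF[0]=2
  step 3: row=2, L[2]='6', prepend. Next row=LF[2]=1
  step 4: row=1, L[1]='a', prepend. Next row=LF[1]=3
  step 5: row=3, L[3]='r', prepend. Next row=LF[3]=12
  step 6: row=12, L[12]='b', prepend. Next row=LF[12]=8
  step 7: row=8, L[8]='a', prepend. Next row=LF[8]=4
  step 8: row=4, L[4]='d', prepend. Next row=LF[4]=11
  step 9: row=11, L[11]='a', prepend. Next row=LF[11]=7
  step 10: row=7, L[7]='c', prepend. Next row=LF[7]=10
  step 11: row=10, L[10]='a', prepend. Next row=LF[10]=6
  step 12: row=6, L[6]='r', prepend. Next row=LF[6]=13
  step 13: row=13, L[13]='b', prepend. Next row=LF[13]=9
  step 14: row=9, L[9]='a', prepend. Next row=LF[9]=5
Reversed output: abracadabra6W$

Answer: abracadabra6W$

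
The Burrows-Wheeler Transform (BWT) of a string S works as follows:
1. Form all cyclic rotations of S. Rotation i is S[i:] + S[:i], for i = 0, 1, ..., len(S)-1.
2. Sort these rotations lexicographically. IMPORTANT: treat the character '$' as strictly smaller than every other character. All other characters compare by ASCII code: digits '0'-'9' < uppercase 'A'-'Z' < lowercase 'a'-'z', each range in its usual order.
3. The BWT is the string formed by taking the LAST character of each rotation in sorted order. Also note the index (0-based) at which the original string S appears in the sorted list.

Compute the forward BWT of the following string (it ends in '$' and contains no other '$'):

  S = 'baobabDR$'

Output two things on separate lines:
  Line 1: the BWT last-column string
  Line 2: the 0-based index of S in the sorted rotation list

Answer: RbDbbao$a
7

Derivation:
All 9 rotations (rotation i = S[i:]+S[:i]):
  rot[0] = baobabDR$
  rot[1] = aobabDR$b
  rot[2] = obabDR$ba
  rot[3] = babDR$bao
  rot[4] = abDR$baob
  rot[5] = bDR$baoba
  rot[6] = DR$baobab
  rot[7] = R$baobabD
  rot[8] = $baobabDR
Sorted (with $ < everything):
  sorted[0] = $baobabDR  (last char: 'R')
  sorted[1] = DR$baobab  (last char: 'b')
  sorted[2] = R$baobabD  (last char: 'D')
  sorted[3] = abDR$baob  (last char: 'b')
  sorted[4] = aobabDR$b  (last char: 'b')
  sorted[5] = bDR$baoba  (last char: 'a')
  sorted[6] = babDR$bao  (last char: 'o')
  sorted[7] = baobabDR$  (last char: '$')
  sorted[8] = obabDR$ba  (last char: 'a')
Last column: RbDbbao$a
Original string S is at sorted index 7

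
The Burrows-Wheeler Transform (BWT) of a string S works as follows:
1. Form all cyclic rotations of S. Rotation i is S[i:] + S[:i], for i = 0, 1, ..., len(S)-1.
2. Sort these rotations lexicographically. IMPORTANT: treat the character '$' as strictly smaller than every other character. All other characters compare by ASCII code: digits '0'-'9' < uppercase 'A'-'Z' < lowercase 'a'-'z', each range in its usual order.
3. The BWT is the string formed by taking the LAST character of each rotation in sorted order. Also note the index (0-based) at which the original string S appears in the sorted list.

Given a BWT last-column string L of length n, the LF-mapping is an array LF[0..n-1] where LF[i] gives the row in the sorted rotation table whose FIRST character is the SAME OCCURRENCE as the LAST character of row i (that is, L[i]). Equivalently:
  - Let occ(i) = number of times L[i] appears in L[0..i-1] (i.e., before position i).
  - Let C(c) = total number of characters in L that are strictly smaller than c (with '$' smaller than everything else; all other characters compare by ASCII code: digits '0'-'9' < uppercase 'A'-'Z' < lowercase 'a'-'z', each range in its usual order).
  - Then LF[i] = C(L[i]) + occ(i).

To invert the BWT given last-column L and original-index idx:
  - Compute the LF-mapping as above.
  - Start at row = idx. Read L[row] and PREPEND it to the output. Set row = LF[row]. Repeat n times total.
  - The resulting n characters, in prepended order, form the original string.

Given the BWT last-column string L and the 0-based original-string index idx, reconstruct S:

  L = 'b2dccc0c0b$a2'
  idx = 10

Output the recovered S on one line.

LF mapping: 6 3 12 8 9 10 1 11 2 7 0 5 4
Walk LF starting at row 10, prepending L[row]:
  step 1: row=10, L[10]='$', prepend. Next row=LF[10]=0
  step 2: row=0, L[0]='b', prepend. Next row=LF[0]=6
  step 3: row=6, L[6]='0', prepend. Next row=LF[6]=1
  step 4: row=1, L[1]='2', prepend. Next row=LF[1]=3
  step 5: row=3, L[3]='c', prepend. Next row=LF[3]=8
  step 6: row=8, L[8]='0', prepend. Next row=LF[8]=2
  step 7: row=2, L[2]='d', prepend. Next row=LF[2]=12
  step 8: row=12, L[12]='2', prepend. Next row=LF[12]=4
  step 9: row=4, L[4]='c', prepend. Next row=LF[4]=9
  step 10: row=9, L[9]='b', prepend. Next row=LF[9]=7
  step 11: row=7, L[7]='c', prepend. Next row=LF[7]=11
  step 12: row=11, L[11]='a', prepend. Next row=LF[11]=5
  step 13: row=5, L[5]='c', prepend. Next row=LF[5]=10
Reversed output: cacbc2d0c20b$

Answer: cacbc2d0c20b$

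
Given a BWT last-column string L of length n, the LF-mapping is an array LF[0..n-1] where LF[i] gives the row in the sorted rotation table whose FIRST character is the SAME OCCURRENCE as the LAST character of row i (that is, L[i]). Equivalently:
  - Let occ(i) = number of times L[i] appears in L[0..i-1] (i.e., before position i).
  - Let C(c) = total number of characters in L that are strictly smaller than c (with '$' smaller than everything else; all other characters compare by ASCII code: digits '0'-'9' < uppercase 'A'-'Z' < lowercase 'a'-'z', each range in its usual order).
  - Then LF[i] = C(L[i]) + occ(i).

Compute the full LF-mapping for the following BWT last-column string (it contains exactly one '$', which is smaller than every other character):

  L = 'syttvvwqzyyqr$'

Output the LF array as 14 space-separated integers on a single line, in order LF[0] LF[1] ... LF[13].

Char counts: '$':1, 'q':2, 'r':1, 's':1, 't':2, 'v':2, 'w':1, 'y':3, 'z':1
C (first-col start): C('$')=0, C('q')=1, C('r')=3, C('s')=4, C('t')=5, C('v')=7, C('w')=9, C('y')=10, C('z')=13
L[0]='s': occ=0, LF[0]=C('s')+0=4+0=4
L[1]='y': occ=0, LF[1]=C('y')+0=10+0=10
L[2]='t': occ=0, LF[2]=C('t')+0=5+0=5
L[3]='t': occ=1, LF[3]=C('t')+1=5+1=6
L[4]='v': occ=0, LF[4]=C('v')+0=7+0=7
L[5]='v': occ=1, LF[5]=C('v')+1=7+1=8
L[6]='w': occ=0, LF[6]=C('w')+0=9+0=9
L[7]='q': occ=0, LF[7]=C('q')+0=1+0=1
L[8]='z': occ=0, LF[8]=C('z')+0=13+0=13
L[9]='y': occ=1, LF[9]=C('y')+1=10+1=11
L[10]='y': occ=2, LF[10]=C('y')+2=10+2=12
L[11]='q': occ=1, LF[11]=C('q')+1=1+1=2
L[12]='r': occ=0, LF[12]=C('r')+0=3+0=3
L[13]='$': occ=0, LF[13]=C('$')+0=0+0=0

Answer: 4 10 5 6 7 8 9 1 13 11 12 2 3 0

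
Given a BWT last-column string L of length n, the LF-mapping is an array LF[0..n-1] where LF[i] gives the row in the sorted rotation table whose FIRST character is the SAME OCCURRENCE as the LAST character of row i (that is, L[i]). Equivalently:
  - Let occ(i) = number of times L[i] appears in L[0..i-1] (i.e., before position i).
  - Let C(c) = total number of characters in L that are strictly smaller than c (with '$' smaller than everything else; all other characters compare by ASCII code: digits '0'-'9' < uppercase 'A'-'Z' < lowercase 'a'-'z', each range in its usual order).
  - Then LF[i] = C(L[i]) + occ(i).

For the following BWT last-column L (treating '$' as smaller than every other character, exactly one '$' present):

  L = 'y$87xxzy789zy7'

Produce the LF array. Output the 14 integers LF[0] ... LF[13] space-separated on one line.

Char counts: '$':1, '7':3, '8':2, '9':1, 'x':2, 'y':3, 'z':2
C (first-col start): C('$')=0, C('7')=1, C('8')=4, C('9')=6, C('x')=7, C('y')=9, C('z')=12
L[0]='y': occ=0, LF[0]=C('y')+0=9+0=9
L[1]='$': occ=0, LF[1]=C('$')+0=0+0=0
L[2]='8': occ=0, LF[2]=C('8')+0=4+0=4
L[3]='7': occ=0, LF[3]=C('7')+0=1+0=1
L[4]='x': occ=0, LF[4]=C('x')+0=7+0=7
L[5]='x': occ=1, LF[5]=C('x')+1=7+1=8
L[6]='z': occ=0, LF[6]=C('z')+0=12+0=12
L[7]='y': occ=1, LF[7]=C('y')+1=9+1=10
L[8]='7': occ=1, LF[8]=C('7')+1=1+1=2
L[9]='8': occ=1, LF[9]=C('8')+1=4+1=5
L[10]='9': occ=0, LF[10]=C('9')+0=6+0=6
L[11]='z': occ=1, LF[11]=C('z')+1=12+1=13
L[12]='y': occ=2, LF[12]=C('y')+2=9+2=11
L[13]='7': occ=2, LF[13]=C('7')+2=1+2=3

Answer: 9 0 4 1 7 8 12 10 2 5 6 13 11 3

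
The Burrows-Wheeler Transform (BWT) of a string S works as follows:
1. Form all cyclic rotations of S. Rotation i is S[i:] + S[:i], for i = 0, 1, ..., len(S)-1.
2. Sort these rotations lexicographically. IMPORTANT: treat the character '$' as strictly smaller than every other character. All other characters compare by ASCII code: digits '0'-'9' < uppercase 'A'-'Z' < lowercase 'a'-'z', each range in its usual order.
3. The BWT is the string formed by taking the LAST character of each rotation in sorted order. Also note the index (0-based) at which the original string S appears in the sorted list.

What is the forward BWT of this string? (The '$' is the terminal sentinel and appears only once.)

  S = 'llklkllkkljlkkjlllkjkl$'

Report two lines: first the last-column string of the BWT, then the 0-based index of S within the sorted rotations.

All 23 rotations (rotation i = S[i:]+S[:i]):
  rot[0] = llklkllkkljlkkjlllkjkl$
  rot[1] = lklkllkkljlkkjlllkjkl$l
  rot[2] = klkllkkljlkkjlllkjkl$ll
  rot[3] = lkllkkljlkkjlllkjkl$llk
  rot[4] = kllkkljlkkjlllkjkl$llkl
  rot[5] = llkkljlkkjlllkjkl$llklk
  rot[6] = lkkljlkkjlllkjkl$llklkl
  rot[7] = kkljlkkjlllkjkl$llklkll
  rot[8] = kljlkkjlllkjkl$llklkllk
  rot[9] = ljlkkjlllkjkl$llklkllkk
  rot[10] = jlkkjlllkjkl$llklkllkkl
  rot[11] = lkkjlllkjkl$llklkllkklj
  rot[12] = kkjlllkjkl$llklkllkkljl
  rot[13] = kjlllkjkl$llklkllkkljlk
  rot[14] = jlllkjkl$llklkllkkljlkk
  rot[15] = lllkjkl$llklkllkkljlkkj
  rot[16] = llkjkl$llklkllkkljlkkjl
  rot[17] = lkjkl$llklkllkkljlkkjll
  rot[18] = kjkl$llklkllkkljlkkjlll
  rot[19] = jkl$llklkllkkljlkkjlllk
  rot[20] = kl$llklkllkkljlkkjlllkj
  rot[21] = l$llklkllkkljlkkjlllkjk
  rot[22] = $llklkllkkljlkkjlllkjkl
Sorted (with $ < everything):
  sorted[0] = $llklkllkkljlkkjlllkjkl  (last char: 'l')
  sorted[1] = jkl$llklkllkkljlkkjlllk  (last char: 'k')
  sorted[2] = jlkkjlllkjkl$llklkllkkl  (last char: 'l')
  sorted[3] = jlllkjkl$llklkllkkljlkk  (last char: 'k')
  sorted[4] = kjkl$llklkllkkljlkkjlll  (last char: 'l')
  sorted[5] = kjlllkjkl$llklkllkkljlk  (last char: 'k')
  sorted[6] = kkjlllkjkl$llklkllkkljl  (last char: 'l')
  sorted[7] = kkljlkkjlllkjkl$llklkll  (last char: 'l')
  sorted[8] = kl$llklkllkkljlkkjlllkj  (last char: 'j')
  sorted[9] = kljlkkjlllkjkl$llklkllk  (last char: 'k')
  sorted[10] = klkllkkljlkkjlllkjkl$ll  (last char: 'l')
  sorted[11] = kllkkljlkkjlllkjkl$llkl  (last char: 'l')
  sorted[12] = l$llklkllkkljlkkjlllkjk  (last char: 'k')
  sorted[13] = ljlkkjlllkjkl$llklkllkk  (last char: 'k')
  sorted[14] = lkjkl$llklkllkkljlkkjll  (last char: 'l')
  sorted[15] = lkkjlllkjkl$llklkllkklj  (last char: 'j')
  sorted[16] = lkkljlkkjlllkjkl$llklkl  (last char: 'l')
  sorted[17] = lklkllkkljlkkjlllkjkl$l  (last char: 'l')
  sorted[18] = lkllkkljlkkjlllkjkl$llk  (last char: 'k')
  sorted[19] = llkjkl$llklkllkkljlkkjl  (last char: 'l')
  sorted[20] = llkkljlkkjlllkjkl$llklk  (last char: 'k')
  sorted[21] = llklkllkkljlkkjlllkjkl$  (last char: '$')
  sorted[22] = lllkjkl$llklkllkkljlkkj  (last char: 'j')
Last column: lklklklljkllkkljllklk$j
Original string S is at sorted index 21

Answer: lklklklljkllkkljllklk$j
21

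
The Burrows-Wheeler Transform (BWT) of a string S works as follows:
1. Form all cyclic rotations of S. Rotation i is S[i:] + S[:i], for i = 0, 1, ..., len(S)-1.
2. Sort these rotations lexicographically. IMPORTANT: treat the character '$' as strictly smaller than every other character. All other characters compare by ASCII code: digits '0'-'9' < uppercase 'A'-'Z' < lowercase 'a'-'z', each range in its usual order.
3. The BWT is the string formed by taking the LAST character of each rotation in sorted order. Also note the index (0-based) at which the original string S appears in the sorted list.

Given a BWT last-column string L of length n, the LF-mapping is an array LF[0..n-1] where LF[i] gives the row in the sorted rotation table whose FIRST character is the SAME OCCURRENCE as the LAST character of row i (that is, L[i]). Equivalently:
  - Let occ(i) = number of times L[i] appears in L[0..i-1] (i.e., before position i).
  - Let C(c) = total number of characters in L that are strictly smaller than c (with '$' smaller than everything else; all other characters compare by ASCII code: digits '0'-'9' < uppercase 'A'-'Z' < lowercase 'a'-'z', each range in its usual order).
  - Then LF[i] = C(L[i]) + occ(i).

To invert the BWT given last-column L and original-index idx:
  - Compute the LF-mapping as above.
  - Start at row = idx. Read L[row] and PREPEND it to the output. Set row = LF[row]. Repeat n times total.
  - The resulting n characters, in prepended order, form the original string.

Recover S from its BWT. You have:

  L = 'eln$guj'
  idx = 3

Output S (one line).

Answer: jungle$

Derivation:
LF mapping: 1 4 5 0 2 6 3
Walk LF starting at row 3, prepending L[row]:
  step 1: row=3, L[3]='$', prepend. Next row=LF[3]=0
  step 2: row=0, L[0]='e', prepend. Next row=LF[0]=1
  step 3: row=1, L[1]='l', prepend. Next row=LF[1]=4
  step 4: row=4, L[4]='g', prepend. Next row=LF[4]=2
  step 5: row=2, L[2]='n', prepend. Next row=LF[2]=5
  step 6: row=5, L[5]='u', prepend. Next row=LF[5]=6
  step 7: row=6, L[6]='j', prepend. Next row=LF[6]=3
Reversed output: jungle$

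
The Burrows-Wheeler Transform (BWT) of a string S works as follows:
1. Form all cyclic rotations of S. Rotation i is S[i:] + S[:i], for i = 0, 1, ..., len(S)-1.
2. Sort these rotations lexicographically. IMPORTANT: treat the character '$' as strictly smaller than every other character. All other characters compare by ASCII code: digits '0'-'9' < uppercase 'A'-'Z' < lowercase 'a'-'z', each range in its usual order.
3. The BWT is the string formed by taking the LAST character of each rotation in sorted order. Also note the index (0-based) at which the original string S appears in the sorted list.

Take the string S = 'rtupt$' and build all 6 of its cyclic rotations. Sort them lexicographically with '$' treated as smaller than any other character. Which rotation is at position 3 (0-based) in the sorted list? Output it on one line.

All 6 rotations (rotation i = S[i:]+S[:i]):
  rot[0] = rtupt$
  rot[1] = tupt$r
  rot[2] = upt$rt
  rot[3] = pt$rtu
  rot[4] = t$rtup
  rot[5] = $rtupt
Sorted (with $ < everything):
  sorted[0] = $rtupt
  sorted[1] = pt$rtu
  sorted[2] = rtupt$
  sorted[3] = t$rtup
  sorted[4] = tupt$r
  sorted[5] = upt$rt
sorted[3] = t$rtup

Answer: t$rtup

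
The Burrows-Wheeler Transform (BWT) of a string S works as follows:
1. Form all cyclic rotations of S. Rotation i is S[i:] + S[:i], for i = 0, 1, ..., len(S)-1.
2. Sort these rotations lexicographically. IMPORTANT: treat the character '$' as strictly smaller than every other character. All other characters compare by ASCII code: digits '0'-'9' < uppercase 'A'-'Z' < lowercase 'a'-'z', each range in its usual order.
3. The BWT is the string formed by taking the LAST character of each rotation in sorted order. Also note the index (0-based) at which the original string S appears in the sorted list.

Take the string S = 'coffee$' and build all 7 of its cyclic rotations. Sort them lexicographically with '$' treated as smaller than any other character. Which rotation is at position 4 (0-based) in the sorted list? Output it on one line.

Answer: fee$cof

Derivation:
All 7 rotations (rotation i = S[i:]+S[:i]):
  rot[0] = coffee$
  rot[1] = offee$c
  rot[2] = ffee$co
  rot[3] = fee$cof
  rot[4] = ee$coff
  rot[5] = e$coffe
  rot[6] = $coffee
Sorted (with $ < everything):
  sorted[0] = $coffee
  sorted[1] = coffee$
  sorted[2] = e$coffe
  sorted[3] = ee$coff
  sorted[4] = fee$cof
  sorted[5] = ffee$co
  sorted[6] = offee$c
sorted[4] = fee$cof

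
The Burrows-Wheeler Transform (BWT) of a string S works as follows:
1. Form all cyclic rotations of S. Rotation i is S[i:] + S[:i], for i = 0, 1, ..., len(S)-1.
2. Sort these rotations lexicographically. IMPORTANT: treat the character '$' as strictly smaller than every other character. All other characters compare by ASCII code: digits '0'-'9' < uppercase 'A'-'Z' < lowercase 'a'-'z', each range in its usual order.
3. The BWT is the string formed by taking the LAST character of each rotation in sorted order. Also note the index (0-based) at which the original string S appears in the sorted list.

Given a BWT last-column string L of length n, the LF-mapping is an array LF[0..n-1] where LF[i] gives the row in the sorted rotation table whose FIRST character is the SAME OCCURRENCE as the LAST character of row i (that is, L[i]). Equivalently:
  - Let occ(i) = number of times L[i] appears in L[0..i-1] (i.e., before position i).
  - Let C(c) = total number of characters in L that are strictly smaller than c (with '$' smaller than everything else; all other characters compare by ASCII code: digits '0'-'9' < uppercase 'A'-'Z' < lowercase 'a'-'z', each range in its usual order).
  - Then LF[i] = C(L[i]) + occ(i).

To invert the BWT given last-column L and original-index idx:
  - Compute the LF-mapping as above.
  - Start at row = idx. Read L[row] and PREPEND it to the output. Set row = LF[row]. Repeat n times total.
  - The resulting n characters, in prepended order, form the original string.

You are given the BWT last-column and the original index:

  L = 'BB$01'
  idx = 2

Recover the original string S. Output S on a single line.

Answer: 1B0B$

Derivation:
LF mapping: 3 4 0 1 2
Walk LF starting at row 2, prepending L[row]:
  step 1: row=2, L[2]='$', prepend. Next row=LF[2]=0
  step 2: row=0, L[0]='B', prepend. Next row=LF[0]=3
  step 3: row=3, L[3]='0', prepend. Next row=LF[3]=1
  step 4: row=1, L[1]='B', prepend. Next row=LF[1]=4
  step 5: row=4, L[4]='1', prepend. Next row=LF[4]=2
Reversed output: 1B0B$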